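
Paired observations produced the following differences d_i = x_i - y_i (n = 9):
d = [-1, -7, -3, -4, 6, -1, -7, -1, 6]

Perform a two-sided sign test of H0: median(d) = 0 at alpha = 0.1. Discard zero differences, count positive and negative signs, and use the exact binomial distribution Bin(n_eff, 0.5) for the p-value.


Step 1: Discard zero differences. Original n = 9; n_eff = number of nonzero differences = 9.
Nonzero differences (with sign): -1, -7, -3, -4, +6, -1, -7, -1, +6
Step 2: Count signs: positive = 2, negative = 7.
Step 3: Under H0: P(positive) = 0.5, so the number of positives S ~ Bin(9, 0.5).
Step 4: Two-sided exact p-value = sum of Bin(9,0.5) probabilities at or below the observed probability = 0.179688.
Step 5: alpha = 0.1. fail to reject H0.

n_eff = 9, pos = 2, neg = 7, p = 0.179688, fail to reject H0.


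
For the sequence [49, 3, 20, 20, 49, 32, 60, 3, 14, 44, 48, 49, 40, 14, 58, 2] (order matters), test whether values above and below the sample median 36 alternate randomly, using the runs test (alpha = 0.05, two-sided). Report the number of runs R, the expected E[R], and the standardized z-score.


Step 1: Compute median = 36; label A = above, B = below.
Labels in order: ABBBABABBAAAABAB  (n_A = 8, n_B = 8)
Step 2: Count runs R = 10.
Step 3: Under H0 (random ordering), E[R] = 2*n_A*n_B/(n_A+n_B) + 1 = 2*8*8/16 + 1 = 9.0000.
        Var[R] = 2*n_A*n_B*(2*n_A*n_B - n_A - n_B) / ((n_A+n_B)^2 * (n_A+n_B-1)) = 14336/3840 = 3.7333.
        SD[R] = 1.9322.
Step 4: Continuity-corrected z = (R - 0.5 - E[R]) / SD[R] = (10 - 0.5 - 9.0000) / 1.9322 = 0.2588.
Step 5: Two-sided p-value via normal approximation = 2*(1 - Phi(|z|)) = 0.795809.
Step 6: alpha = 0.05. fail to reject H0.

R = 10, z = 0.2588, p = 0.795809, fail to reject H0.


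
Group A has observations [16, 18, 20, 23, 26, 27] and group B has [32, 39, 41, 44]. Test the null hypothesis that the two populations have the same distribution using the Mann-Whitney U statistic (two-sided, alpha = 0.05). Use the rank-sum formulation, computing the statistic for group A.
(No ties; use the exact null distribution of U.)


Step 1: Combine and sort all 10 observations; assign midranks.
sorted (value, group): (16,X), (18,X), (20,X), (23,X), (26,X), (27,X), (32,Y), (39,Y), (41,Y), (44,Y)
ranks: 16->1, 18->2, 20->3, 23->4, 26->5, 27->6, 32->7, 39->8, 41->9, 44->10
Step 2: Rank sum for X: R1 = 1 + 2 + 3 + 4 + 5 + 6 = 21.
Step 3: U_X = R1 - n1(n1+1)/2 = 21 - 6*7/2 = 21 - 21 = 0.
       U_Y = n1*n2 - U_X = 24 - 0 = 24.
Step 4: No ties, so the exact null distribution of U (based on enumerating the C(10,6) = 210 equally likely rank assignments) gives the two-sided p-value.
Step 5: p-value = 0.009524; compare to alpha = 0.05. reject H0.

U_X = 0, p = 0.009524, reject H0 at alpha = 0.05.


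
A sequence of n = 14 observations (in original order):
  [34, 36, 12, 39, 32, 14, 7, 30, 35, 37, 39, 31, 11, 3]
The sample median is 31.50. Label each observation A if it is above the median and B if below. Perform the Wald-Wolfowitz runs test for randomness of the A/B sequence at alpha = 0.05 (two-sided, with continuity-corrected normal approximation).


Step 1: Compute median = 31.50; label A = above, B = below.
Labels in order: AABAABBBAAABBB  (n_A = 7, n_B = 7)
Step 2: Count runs R = 6.
Step 3: Under H0 (random ordering), E[R] = 2*n_A*n_B/(n_A+n_B) + 1 = 2*7*7/14 + 1 = 8.0000.
        Var[R] = 2*n_A*n_B*(2*n_A*n_B - n_A - n_B) / ((n_A+n_B)^2 * (n_A+n_B-1)) = 8232/2548 = 3.2308.
        SD[R] = 1.7974.
Step 4: Continuity-corrected z = (R + 0.5 - E[R]) / SD[R] = (6 + 0.5 - 8.0000) / 1.7974 = -0.8345.
Step 5: Two-sided p-value via normal approximation = 2*(1 - Phi(|z|)) = 0.403986.
Step 6: alpha = 0.05. fail to reject H0.

R = 6, z = -0.8345, p = 0.403986, fail to reject H0.


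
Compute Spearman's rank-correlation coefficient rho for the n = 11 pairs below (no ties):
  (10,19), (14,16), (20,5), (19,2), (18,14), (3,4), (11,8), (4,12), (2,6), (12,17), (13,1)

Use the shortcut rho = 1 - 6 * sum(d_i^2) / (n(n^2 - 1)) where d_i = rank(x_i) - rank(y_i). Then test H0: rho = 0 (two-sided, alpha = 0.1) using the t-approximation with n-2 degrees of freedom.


Step 1: Rank x and y separately (midranks; no ties here).
rank(x): 10->4, 14->8, 20->11, 19->10, 18->9, 3->2, 11->5, 4->3, 2->1, 12->6, 13->7
rank(y): 19->11, 16->9, 5->4, 2->2, 14->8, 4->3, 8->6, 12->7, 6->5, 17->10, 1->1
Step 2: d_i = R_x(i) - R_y(i); compute d_i^2.
  (4-11)^2=49, (8-9)^2=1, (11-4)^2=49, (10-2)^2=64, (9-8)^2=1, (2-3)^2=1, (5-6)^2=1, (3-7)^2=16, (1-5)^2=16, (6-10)^2=16, (7-1)^2=36
sum(d^2) = 250.
Step 3: rho = 1 - 6*250 / (11*(11^2 - 1)) = 1 - 1500/1320 = -0.136364.
Step 4: Under H0, t = rho * sqrt((n-2)/(1-rho^2)) = -0.4129 ~ t(9).
Step 5: Two-sided p-value from the t-distribution with 9 df = 0.689309.
Step 6: alpha = 0.1. fail to reject H0.

rho = -0.1364, p = 0.689309, fail to reject H0 at alpha = 0.1.


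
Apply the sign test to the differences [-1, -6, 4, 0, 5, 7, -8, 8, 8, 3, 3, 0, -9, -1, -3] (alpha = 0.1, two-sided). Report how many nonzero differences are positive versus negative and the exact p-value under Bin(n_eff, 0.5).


Step 1: Discard zero differences. Original n = 15; n_eff = number of nonzero differences = 13.
Nonzero differences (with sign): -1, -6, +4, +5, +7, -8, +8, +8, +3, +3, -9, -1, -3
Step 2: Count signs: positive = 7, negative = 6.
Step 3: Under H0: P(positive) = 0.5, so the number of positives S ~ Bin(13, 0.5).
Step 4: Two-sided exact p-value = sum of Bin(13,0.5) probabilities at or below the observed probability = 1.000000.
Step 5: alpha = 0.1. fail to reject H0.

n_eff = 13, pos = 7, neg = 6, p = 1.000000, fail to reject H0.


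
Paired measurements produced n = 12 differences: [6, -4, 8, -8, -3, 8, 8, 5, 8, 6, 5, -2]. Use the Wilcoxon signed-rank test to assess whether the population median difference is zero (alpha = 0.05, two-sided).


Step 1: Drop any zero differences (none here) and take |d_i|.
|d| = [6, 4, 8, 8, 3, 8, 8, 5, 8, 6, 5, 2]
Step 2: Midrank |d_i| (ties get averaged ranks).
ranks: |6|->6.5, |4|->3, |8|->10, |8|->10, |3|->2, |8|->10, |8|->10, |5|->4.5, |8|->10, |6|->6.5, |5|->4.5, |2|->1
Step 3: Attach original signs; sum ranks with positive sign and with negative sign.
W+ = 6.5 + 10 + 10 + 10 + 4.5 + 10 + 6.5 + 4.5 = 62
W- = 3 + 10 + 2 + 1 = 16
(Check: W+ + W- = 78 should equal n(n+1)/2 = 78.)
Step 4: Test statistic W = min(W+, W-) = 16.
Step 5: Ties in |d|, so use the tie-corrected normal approximation.
        E[W] = n(n+1)/4 = 12*13/4 = 39.
        Tie groups: |d|=5 (t=2), |d|=6 (t=2), |d|=8 (t=5); sum(t^3 - t) = 132.
        Var[W] = n(n+1)(2n+1)/24 - sum(t^3-t)/48 = 3900/24 - 132/48 = 159.75.
        z = (W - E[W]) / sqrt(Var[W]) = (16 - 39) / 12.6392 = -1.8197.
        Two-sided p = 2*Phi(z) = 0.068800.
Step 6: alpha = 0.05. fail to reject H0.

W+ = 62, W- = 16, W = min = 16, p = 0.068800, fail to reject H0.


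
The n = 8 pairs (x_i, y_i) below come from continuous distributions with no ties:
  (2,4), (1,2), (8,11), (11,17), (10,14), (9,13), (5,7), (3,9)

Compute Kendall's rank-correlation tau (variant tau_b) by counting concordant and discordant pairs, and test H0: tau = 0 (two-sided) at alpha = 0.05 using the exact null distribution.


Step 1: Enumerate the 28 unordered pairs (i,j) with i<j and classify each by sign(x_j-x_i) * sign(y_j-y_i).
  (1,2):dx=-1,dy=-2->C; (1,3):dx=+6,dy=+7->C; (1,4):dx=+9,dy=+13->C; (1,5):dx=+8,dy=+10->C
  (1,6):dx=+7,dy=+9->C; (1,7):dx=+3,dy=+3->C; (1,8):dx=+1,dy=+5->C; (2,3):dx=+7,dy=+9->C
  (2,4):dx=+10,dy=+15->C; (2,5):dx=+9,dy=+12->C; (2,6):dx=+8,dy=+11->C; (2,7):dx=+4,dy=+5->C
  (2,8):dx=+2,dy=+7->C; (3,4):dx=+3,dy=+6->C; (3,5):dx=+2,dy=+3->C; (3,6):dx=+1,dy=+2->C
  (3,7):dx=-3,dy=-4->C; (3,8):dx=-5,dy=-2->C; (4,5):dx=-1,dy=-3->C; (4,6):dx=-2,dy=-4->C
  (4,7):dx=-6,dy=-10->C; (4,8):dx=-8,dy=-8->C; (5,6):dx=-1,dy=-1->C; (5,7):dx=-5,dy=-7->C
  (5,8):dx=-7,dy=-5->C; (6,7):dx=-4,dy=-6->C; (6,8):dx=-6,dy=-4->C; (7,8):dx=-2,dy=+2->D
Step 2: C = 27, D = 1, total pairs = 28.
Step 3: tau = (C - D)/(n(n-1)/2) = (27 - 1)/28 = 0.928571.
Step 4: Exact two-sided p-value (enumerate n! = 40320 permutations of y under H0): p = 0.000397.
Step 5: alpha = 0.05. reject H0.

tau_b = 0.9286 (C=27, D=1), p = 0.000397, reject H0.


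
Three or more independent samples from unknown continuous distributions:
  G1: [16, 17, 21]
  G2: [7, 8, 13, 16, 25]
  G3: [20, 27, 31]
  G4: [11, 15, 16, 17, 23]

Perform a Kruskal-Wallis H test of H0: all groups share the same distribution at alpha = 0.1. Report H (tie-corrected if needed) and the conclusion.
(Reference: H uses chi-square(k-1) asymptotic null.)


Step 1: Combine all N = 16 observations and assign midranks.
sorted (value, group, rank): (7,G2,1), (8,G2,2), (11,G4,3), (13,G2,4), (15,G4,5), (16,G1,7), (16,G2,7), (16,G4,7), (17,G1,9.5), (17,G4,9.5), (20,G3,11), (21,G1,12), (23,G4,13), (25,G2,14), (27,G3,15), (31,G3,16)
Step 2: Sum ranks within each group.
R_1 = 28.5 (n_1 = 3)
R_2 = 28 (n_2 = 5)
R_3 = 42 (n_3 = 3)
R_4 = 37.5 (n_4 = 5)
Step 3: H = 12/(N(N+1)) * sum(R_i^2/n_i) - 3(N+1)
     = 12/(16*17) * (28.5^2/3 + 28^2/5 + 42^2/3 + 37.5^2/5) - 3*17
     = 0.044118 * 1296.8 - 51
     = 6.211765.
Step 4: Ties present; correction factor C = 1 - 30/(16^3 - 16) = 0.992647. Corrected H = 6.211765 / 0.992647 = 6.257778.
Step 5: Under H0, H ~ chi^2(3); p-value = 0.099721.
Step 6: alpha = 0.1. reject H0.

H = 6.2578, df = 3, p = 0.099721, reject H0.


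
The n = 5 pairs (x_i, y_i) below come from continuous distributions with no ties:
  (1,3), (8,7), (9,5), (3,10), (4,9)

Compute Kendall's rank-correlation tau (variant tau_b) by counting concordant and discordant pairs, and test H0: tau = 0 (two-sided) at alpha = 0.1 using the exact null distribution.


Step 1: Enumerate the 10 unordered pairs (i,j) with i<j and classify each by sign(x_j-x_i) * sign(y_j-y_i).
  (1,2):dx=+7,dy=+4->C; (1,3):dx=+8,dy=+2->C; (1,4):dx=+2,dy=+7->C; (1,5):dx=+3,dy=+6->C
  (2,3):dx=+1,dy=-2->D; (2,4):dx=-5,dy=+3->D; (2,5):dx=-4,dy=+2->D; (3,4):dx=-6,dy=+5->D
  (3,5):dx=-5,dy=+4->D; (4,5):dx=+1,dy=-1->D
Step 2: C = 4, D = 6, total pairs = 10.
Step 3: tau = (C - D)/(n(n-1)/2) = (4 - 6)/10 = -0.200000.
Step 4: Exact two-sided p-value (enumerate n! = 120 permutations of y under H0): p = 0.816667.
Step 5: alpha = 0.1. fail to reject H0.

tau_b = -0.2000 (C=4, D=6), p = 0.816667, fail to reject H0.


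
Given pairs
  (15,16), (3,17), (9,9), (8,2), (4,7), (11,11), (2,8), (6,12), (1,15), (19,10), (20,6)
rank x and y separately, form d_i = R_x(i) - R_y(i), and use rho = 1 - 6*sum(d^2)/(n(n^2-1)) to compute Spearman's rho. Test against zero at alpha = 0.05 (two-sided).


Step 1: Rank x and y separately (midranks; no ties here).
rank(x): 15->9, 3->3, 9->7, 8->6, 4->4, 11->8, 2->2, 6->5, 1->1, 19->10, 20->11
rank(y): 16->10, 17->11, 9->5, 2->1, 7->3, 11->7, 8->4, 12->8, 15->9, 10->6, 6->2
Step 2: d_i = R_x(i) - R_y(i); compute d_i^2.
  (9-10)^2=1, (3-11)^2=64, (7-5)^2=4, (6-1)^2=25, (4-3)^2=1, (8-7)^2=1, (2-4)^2=4, (5-8)^2=9, (1-9)^2=64, (10-6)^2=16, (11-2)^2=81
sum(d^2) = 270.
Step 3: rho = 1 - 6*270 / (11*(11^2 - 1)) = 1 - 1620/1320 = -0.227273.
Step 4: Under H0, t = rho * sqrt((n-2)/(1-rho^2)) = -0.7001 ~ t(9).
Step 5: Two-sided p-value from the t-distribution with 9 df = 0.501536.
Step 6: alpha = 0.05. fail to reject H0.

rho = -0.2273, p = 0.501536, fail to reject H0 at alpha = 0.05.


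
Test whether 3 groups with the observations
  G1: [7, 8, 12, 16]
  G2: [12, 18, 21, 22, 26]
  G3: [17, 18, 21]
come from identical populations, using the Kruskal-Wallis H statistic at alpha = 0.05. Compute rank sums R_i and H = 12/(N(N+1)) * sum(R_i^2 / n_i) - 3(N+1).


Step 1: Combine all N = 12 observations and assign midranks.
sorted (value, group, rank): (7,G1,1), (8,G1,2), (12,G1,3.5), (12,G2,3.5), (16,G1,5), (17,G3,6), (18,G2,7.5), (18,G3,7.5), (21,G2,9.5), (21,G3,9.5), (22,G2,11), (26,G2,12)
Step 2: Sum ranks within each group.
R_1 = 11.5 (n_1 = 4)
R_2 = 43.5 (n_2 = 5)
R_3 = 23 (n_3 = 3)
Step 3: H = 12/(N(N+1)) * sum(R_i^2/n_i) - 3(N+1)
     = 12/(12*13) * (11.5^2/4 + 43.5^2/5 + 23^2/3) - 3*13
     = 0.076923 * 587.846 - 39
     = 6.218910.
Step 4: Ties present; correction factor C = 1 - 18/(12^3 - 12) = 0.989510. Corrected H = 6.218910 / 0.989510 = 6.284835.
Step 5: Under H0, H ~ chi^2(2); p-value = 0.043178.
Step 6: alpha = 0.05. reject H0.

H = 6.2848, df = 2, p = 0.043178, reject H0.


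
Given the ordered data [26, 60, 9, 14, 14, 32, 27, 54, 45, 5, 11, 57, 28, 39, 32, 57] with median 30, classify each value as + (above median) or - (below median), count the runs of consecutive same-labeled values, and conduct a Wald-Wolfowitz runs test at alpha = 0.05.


Step 1: Compute median = 30; label A = above, B = below.
Labels in order: BABBBABAABBABAAA  (n_A = 8, n_B = 8)
Step 2: Count runs R = 10.
Step 3: Under H0 (random ordering), E[R] = 2*n_A*n_B/(n_A+n_B) + 1 = 2*8*8/16 + 1 = 9.0000.
        Var[R] = 2*n_A*n_B*(2*n_A*n_B - n_A - n_B) / ((n_A+n_B)^2 * (n_A+n_B-1)) = 14336/3840 = 3.7333.
        SD[R] = 1.9322.
Step 4: Continuity-corrected z = (R - 0.5 - E[R]) / SD[R] = (10 - 0.5 - 9.0000) / 1.9322 = 0.2588.
Step 5: Two-sided p-value via normal approximation = 2*(1 - Phi(|z|)) = 0.795809.
Step 6: alpha = 0.05. fail to reject H0.

R = 10, z = 0.2588, p = 0.795809, fail to reject H0.


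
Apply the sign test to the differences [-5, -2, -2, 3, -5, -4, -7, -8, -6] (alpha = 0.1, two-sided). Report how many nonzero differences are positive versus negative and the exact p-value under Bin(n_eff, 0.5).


Step 1: Discard zero differences. Original n = 9; n_eff = number of nonzero differences = 9.
Nonzero differences (with sign): -5, -2, -2, +3, -5, -4, -7, -8, -6
Step 2: Count signs: positive = 1, negative = 8.
Step 3: Under H0: P(positive) = 0.5, so the number of positives S ~ Bin(9, 0.5).
Step 4: Two-sided exact p-value = sum of Bin(9,0.5) probabilities at or below the observed probability = 0.039062.
Step 5: alpha = 0.1. reject H0.

n_eff = 9, pos = 1, neg = 8, p = 0.039062, reject H0.


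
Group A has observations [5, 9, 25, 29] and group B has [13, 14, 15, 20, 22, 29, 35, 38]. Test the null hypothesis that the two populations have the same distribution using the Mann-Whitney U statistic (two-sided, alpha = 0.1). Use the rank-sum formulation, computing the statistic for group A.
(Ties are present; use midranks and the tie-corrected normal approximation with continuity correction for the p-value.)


Step 1: Combine and sort all 12 observations; assign midranks.
sorted (value, group): (5,X), (9,X), (13,Y), (14,Y), (15,Y), (20,Y), (22,Y), (25,X), (29,X), (29,Y), (35,Y), (38,Y)
ranks: 5->1, 9->2, 13->3, 14->4, 15->5, 20->6, 22->7, 25->8, 29->9.5, 29->9.5, 35->11, 38->12
Step 2: Rank sum for X: R1 = 1 + 2 + 8 + 9.5 = 20.5.
Step 3: U_X = R1 - n1(n1+1)/2 = 20.5 - 4*5/2 = 20.5 - 10 = 10.5.
       U_Y = n1*n2 - U_X = 32 - 10.5 = 21.5.
Step 4: Ties are present, so use the tie-corrected normal approximation (with continuity correction) for the p-value.
Step 5: p-value = 0.394938; compare to alpha = 0.1. fail to reject H0.

U_X = 10.5, p = 0.394938, fail to reject H0 at alpha = 0.1.


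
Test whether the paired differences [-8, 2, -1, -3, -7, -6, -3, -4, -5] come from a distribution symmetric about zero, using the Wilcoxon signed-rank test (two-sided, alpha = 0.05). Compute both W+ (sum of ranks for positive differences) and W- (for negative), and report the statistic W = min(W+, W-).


Step 1: Drop any zero differences (none here) and take |d_i|.
|d| = [8, 2, 1, 3, 7, 6, 3, 4, 5]
Step 2: Midrank |d_i| (ties get averaged ranks).
ranks: |8|->9, |2|->2, |1|->1, |3|->3.5, |7|->8, |6|->7, |3|->3.5, |4|->5, |5|->6
Step 3: Attach original signs; sum ranks with positive sign and with negative sign.
W+ = 2 = 2
W- = 9 + 1 + 3.5 + 8 + 7 + 3.5 + 5 + 6 = 43
(Check: W+ + W- = 45 should equal n(n+1)/2 = 45.)
Step 4: Test statistic W = min(W+, W-) = 2.
Step 5: Ties in |d|, so use the tie-corrected normal approximation.
        E[W] = n(n+1)/4 = 9*10/4 = 22.5.
        Tie groups: |d|=3 (t=2); sum(t^3 - t) = 6.
        Var[W] = n(n+1)(2n+1)/24 - sum(t^3-t)/48 = 1710/24 - 6/48 = 71.125.
        z = (W - E[W]) / sqrt(Var[W]) = (2 - 22.5) / 8.4336 = -2.4308.
        Two-sided p = 2*Phi(z) = 0.015067.
Step 6: alpha = 0.05. reject H0.

W+ = 2, W- = 43, W = min = 2, p = 0.015067, reject H0.


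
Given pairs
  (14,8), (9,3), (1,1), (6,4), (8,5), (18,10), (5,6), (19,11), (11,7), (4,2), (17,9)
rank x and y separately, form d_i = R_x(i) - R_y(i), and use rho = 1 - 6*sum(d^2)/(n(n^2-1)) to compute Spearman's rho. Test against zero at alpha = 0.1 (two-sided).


Step 1: Rank x and y separately (midranks; no ties here).
rank(x): 14->8, 9->6, 1->1, 6->4, 8->5, 18->10, 5->3, 19->11, 11->7, 4->2, 17->9
rank(y): 8->8, 3->3, 1->1, 4->4, 5->5, 10->10, 6->6, 11->11, 7->7, 2->2, 9->9
Step 2: d_i = R_x(i) - R_y(i); compute d_i^2.
  (8-8)^2=0, (6-3)^2=9, (1-1)^2=0, (4-4)^2=0, (5-5)^2=0, (10-10)^2=0, (3-6)^2=9, (11-11)^2=0, (7-7)^2=0, (2-2)^2=0, (9-9)^2=0
sum(d^2) = 18.
Step 3: rho = 1 - 6*18 / (11*(11^2 - 1)) = 1 - 108/1320 = 0.918182.
Step 4: Under H0, t = rho * sqrt((n-2)/(1-rho^2)) = 6.9531 ~ t(9).
Step 5: Two-sided p-value from the t-distribution with 9 df = 0.000067.
Step 6: alpha = 0.1. reject H0.

rho = 0.9182, p = 0.000067, reject H0 at alpha = 0.1.


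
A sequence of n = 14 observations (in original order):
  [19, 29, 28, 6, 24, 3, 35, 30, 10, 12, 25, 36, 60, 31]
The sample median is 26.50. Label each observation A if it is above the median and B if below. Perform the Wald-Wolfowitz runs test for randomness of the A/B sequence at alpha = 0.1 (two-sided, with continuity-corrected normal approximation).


Step 1: Compute median = 26.50; label A = above, B = below.
Labels in order: BAABBBAABBBAAA  (n_A = 7, n_B = 7)
Step 2: Count runs R = 6.
Step 3: Under H0 (random ordering), E[R] = 2*n_A*n_B/(n_A+n_B) + 1 = 2*7*7/14 + 1 = 8.0000.
        Var[R] = 2*n_A*n_B*(2*n_A*n_B - n_A - n_B) / ((n_A+n_B)^2 * (n_A+n_B-1)) = 8232/2548 = 3.2308.
        SD[R] = 1.7974.
Step 4: Continuity-corrected z = (R + 0.5 - E[R]) / SD[R] = (6 + 0.5 - 8.0000) / 1.7974 = -0.8345.
Step 5: Two-sided p-value via normal approximation = 2*(1 - Phi(|z|)) = 0.403986.
Step 6: alpha = 0.1. fail to reject H0.

R = 6, z = -0.8345, p = 0.403986, fail to reject H0.


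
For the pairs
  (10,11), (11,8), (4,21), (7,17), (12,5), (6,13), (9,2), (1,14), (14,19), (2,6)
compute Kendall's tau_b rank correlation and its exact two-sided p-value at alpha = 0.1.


Step 1: Enumerate the 45 unordered pairs (i,j) with i<j and classify each by sign(x_j-x_i) * sign(y_j-y_i).
  (1,2):dx=+1,dy=-3->D; (1,3):dx=-6,dy=+10->D; (1,4):dx=-3,dy=+6->D; (1,5):dx=+2,dy=-6->D
  (1,6):dx=-4,dy=+2->D; (1,7):dx=-1,dy=-9->C; (1,8):dx=-9,dy=+3->D; (1,9):dx=+4,dy=+8->C
  (1,10):dx=-8,dy=-5->C; (2,3):dx=-7,dy=+13->D; (2,4):dx=-4,dy=+9->D; (2,5):dx=+1,dy=-3->D
  (2,6):dx=-5,dy=+5->D; (2,7):dx=-2,dy=-6->C; (2,8):dx=-10,dy=+6->D; (2,9):dx=+3,dy=+11->C
  (2,10):dx=-9,dy=-2->C; (3,4):dx=+3,dy=-4->D; (3,5):dx=+8,dy=-16->D; (3,6):dx=+2,dy=-8->D
  (3,7):dx=+5,dy=-19->D; (3,8):dx=-3,dy=-7->C; (3,9):dx=+10,dy=-2->D; (3,10):dx=-2,dy=-15->C
  (4,5):dx=+5,dy=-12->D; (4,6):dx=-1,dy=-4->C; (4,7):dx=+2,dy=-15->D; (4,8):dx=-6,dy=-3->C
  (4,9):dx=+7,dy=+2->C; (4,10):dx=-5,dy=-11->C; (5,6):dx=-6,dy=+8->D; (5,7):dx=-3,dy=-3->C
  (5,8):dx=-11,dy=+9->D; (5,9):dx=+2,dy=+14->C; (5,10):dx=-10,dy=+1->D; (6,7):dx=+3,dy=-11->D
  (6,8):dx=-5,dy=+1->D; (6,9):dx=+8,dy=+6->C; (6,10):dx=-4,dy=-7->C; (7,8):dx=-8,dy=+12->D
  (7,9):dx=+5,dy=+17->C; (7,10):dx=-7,dy=+4->D; (8,9):dx=+13,dy=+5->C; (8,10):dx=+1,dy=-8->D
  (9,10):dx=-12,dy=-13->C
Step 2: C = 19, D = 26, total pairs = 45.
Step 3: tau = (C - D)/(n(n-1)/2) = (19 - 26)/45 = -0.155556.
Step 4: Exact two-sided p-value (enumerate n! = 3628800 permutations of y under H0): p = 0.600654.
Step 5: alpha = 0.1. fail to reject H0.

tau_b = -0.1556 (C=19, D=26), p = 0.600654, fail to reject H0.


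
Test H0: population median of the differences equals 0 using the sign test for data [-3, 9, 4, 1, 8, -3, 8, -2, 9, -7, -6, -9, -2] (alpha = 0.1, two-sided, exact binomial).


Step 1: Discard zero differences. Original n = 13; n_eff = number of nonzero differences = 13.
Nonzero differences (with sign): -3, +9, +4, +1, +8, -3, +8, -2, +9, -7, -6, -9, -2
Step 2: Count signs: positive = 6, negative = 7.
Step 3: Under H0: P(positive) = 0.5, so the number of positives S ~ Bin(13, 0.5).
Step 4: Two-sided exact p-value = sum of Bin(13,0.5) probabilities at or below the observed probability = 1.000000.
Step 5: alpha = 0.1. fail to reject H0.

n_eff = 13, pos = 6, neg = 7, p = 1.000000, fail to reject H0.


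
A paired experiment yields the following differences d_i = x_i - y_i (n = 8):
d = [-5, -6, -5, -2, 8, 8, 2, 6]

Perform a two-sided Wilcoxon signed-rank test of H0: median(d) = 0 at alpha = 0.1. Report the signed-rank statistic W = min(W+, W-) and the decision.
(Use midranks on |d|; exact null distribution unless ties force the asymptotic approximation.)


Step 1: Drop any zero differences (none here) and take |d_i|.
|d| = [5, 6, 5, 2, 8, 8, 2, 6]
Step 2: Midrank |d_i| (ties get averaged ranks).
ranks: |5|->3.5, |6|->5.5, |5|->3.5, |2|->1.5, |8|->7.5, |8|->7.5, |2|->1.5, |6|->5.5
Step 3: Attach original signs; sum ranks with positive sign and with negative sign.
W+ = 7.5 + 7.5 + 1.5 + 5.5 = 22
W- = 3.5 + 5.5 + 3.5 + 1.5 = 14
(Check: W+ + W- = 36 should equal n(n+1)/2 = 36.)
Step 4: Test statistic W = min(W+, W-) = 14.
Step 5: Ties in |d|, so use the tie-corrected normal approximation.
        E[W] = n(n+1)/4 = 8*9/4 = 18.
        Tie groups: |d|=2 (t=2), |d|=5 (t=2), |d|=6 (t=2), |d|=8 (t=2); sum(t^3 - t) = 24.
        Var[W] = n(n+1)(2n+1)/24 - sum(t^3-t)/48 = 1224/24 - 24/48 = 50.5.
        z = (W - E[W]) / sqrt(Var[W]) = (14 - 18) / 7.1063 = -0.5629.
        Two-sided p = 2*Phi(z) = 0.573518.
Step 6: alpha = 0.1. fail to reject H0.

W+ = 22, W- = 14, W = min = 14, p = 0.573518, fail to reject H0.


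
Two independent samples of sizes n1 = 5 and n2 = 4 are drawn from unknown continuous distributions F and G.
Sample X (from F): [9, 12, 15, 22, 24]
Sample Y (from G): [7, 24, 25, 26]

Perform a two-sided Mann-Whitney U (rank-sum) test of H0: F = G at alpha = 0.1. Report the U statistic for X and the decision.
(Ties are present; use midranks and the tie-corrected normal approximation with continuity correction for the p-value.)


Step 1: Combine and sort all 9 observations; assign midranks.
sorted (value, group): (7,Y), (9,X), (12,X), (15,X), (22,X), (24,X), (24,Y), (25,Y), (26,Y)
ranks: 7->1, 9->2, 12->3, 15->4, 22->5, 24->6.5, 24->6.5, 25->8, 26->9
Step 2: Rank sum for X: R1 = 2 + 3 + 4 + 5 + 6.5 = 20.5.
Step 3: U_X = R1 - n1(n1+1)/2 = 20.5 - 5*6/2 = 20.5 - 15 = 5.5.
       U_Y = n1*n2 - U_X = 20 - 5.5 = 14.5.
Step 4: Ties are present, so use the tie-corrected normal approximation (with continuity correction) for the p-value.
Step 5: p-value = 0.325163; compare to alpha = 0.1. fail to reject H0.

U_X = 5.5, p = 0.325163, fail to reject H0 at alpha = 0.1.


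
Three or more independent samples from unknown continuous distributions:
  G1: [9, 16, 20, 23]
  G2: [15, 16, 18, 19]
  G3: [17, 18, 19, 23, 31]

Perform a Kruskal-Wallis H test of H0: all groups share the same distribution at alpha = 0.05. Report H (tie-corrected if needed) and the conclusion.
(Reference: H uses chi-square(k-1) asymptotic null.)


Step 1: Combine all N = 13 observations and assign midranks.
sorted (value, group, rank): (9,G1,1), (15,G2,2), (16,G1,3.5), (16,G2,3.5), (17,G3,5), (18,G2,6.5), (18,G3,6.5), (19,G2,8.5), (19,G3,8.5), (20,G1,10), (23,G1,11.5), (23,G3,11.5), (31,G3,13)
Step 2: Sum ranks within each group.
R_1 = 26 (n_1 = 4)
R_2 = 20.5 (n_2 = 4)
R_3 = 44.5 (n_3 = 5)
Step 3: H = 12/(N(N+1)) * sum(R_i^2/n_i) - 3(N+1)
     = 12/(13*14) * (26^2/4 + 20.5^2/4 + 44.5^2/5) - 3*14
     = 0.065934 * 670.112 - 42
     = 2.183242.
Step 4: Ties present; correction factor C = 1 - 24/(13^3 - 13) = 0.989011. Corrected H = 2.183242 / 0.989011 = 2.207500.
Step 5: Under H0, H ~ chi^2(2); p-value = 0.331625.
Step 6: alpha = 0.05. fail to reject H0.

H = 2.2075, df = 2, p = 0.331625, fail to reject H0.


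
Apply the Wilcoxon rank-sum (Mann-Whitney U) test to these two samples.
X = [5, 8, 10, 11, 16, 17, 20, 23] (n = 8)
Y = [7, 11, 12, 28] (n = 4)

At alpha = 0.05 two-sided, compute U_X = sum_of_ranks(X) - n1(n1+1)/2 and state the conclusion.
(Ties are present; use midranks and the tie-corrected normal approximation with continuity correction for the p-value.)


Step 1: Combine and sort all 12 observations; assign midranks.
sorted (value, group): (5,X), (7,Y), (8,X), (10,X), (11,X), (11,Y), (12,Y), (16,X), (17,X), (20,X), (23,X), (28,Y)
ranks: 5->1, 7->2, 8->3, 10->4, 11->5.5, 11->5.5, 12->7, 16->8, 17->9, 20->10, 23->11, 28->12
Step 2: Rank sum for X: R1 = 1 + 3 + 4 + 5.5 + 8 + 9 + 10 + 11 = 51.5.
Step 3: U_X = R1 - n1(n1+1)/2 = 51.5 - 8*9/2 = 51.5 - 36 = 15.5.
       U_Y = n1*n2 - U_X = 32 - 15.5 = 16.5.
Step 4: Ties are present, so use the tie-corrected normal approximation (with continuity correction) for the p-value.
Step 5: p-value = 1.000000; compare to alpha = 0.05. fail to reject H0.

U_X = 15.5, p = 1.000000, fail to reject H0 at alpha = 0.05.


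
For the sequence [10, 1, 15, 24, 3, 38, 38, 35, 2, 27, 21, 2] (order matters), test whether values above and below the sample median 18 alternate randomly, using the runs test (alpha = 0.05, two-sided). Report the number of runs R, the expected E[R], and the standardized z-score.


Step 1: Compute median = 18; label A = above, B = below.
Labels in order: BBBABAAABAAB  (n_A = 6, n_B = 6)
Step 2: Count runs R = 7.
Step 3: Under H0 (random ordering), E[R] = 2*n_A*n_B/(n_A+n_B) + 1 = 2*6*6/12 + 1 = 7.0000.
        Var[R] = 2*n_A*n_B*(2*n_A*n_B - n_A - n_B) / ((n_A+n_B)^2 * (n_A+n_B-1)) = 4320/1584 = 2.7273.
        SD[R] = 1.6514.
Step 4: R = E[R], so z = 0 with no continuity correction.
Step 5: Two-sided p-value via normal approximation = 2*(1 - Phi(|z|)) = 1.000000.
Step 6: alpha = 0.05. fail to reject H0.

R = 7, z = 0.0000, p = 1.000000, fail to reject H0.


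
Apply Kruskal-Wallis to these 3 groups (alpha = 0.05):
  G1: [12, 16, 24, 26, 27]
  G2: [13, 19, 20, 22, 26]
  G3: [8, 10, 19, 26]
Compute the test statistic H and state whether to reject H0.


Step 1: Combine all N = 14 observations and assign midranks.
sorted (value, group, rank): (8,G3,1), (10,G3,2), (12,G1,3), (13,G2,4), (16,G1,5), (19,G2,6.5), (19,G3,6.5), (20,G2,8), (22,G2,9), (24,G1,10), (26,G1,12), (26,G2,12), (26,G3,12), (27,G1,14)
Step 2: Sum ranks within each group.
R_1 = 44 (n_1 = 5)
R_2 = 39.5 (n_2 = 5)
R_3 = 21.5 (n_3 = 4)
Step 3: H = 12/(N(N+1)) * sum(R_i^2/n_i) - 3(N+1)
     = 12/(14*15) * (44^2/5 + 39.5^2/5 + 21.5^2/4) - 3*15
     = 0.057143 * 814.812 - 45
     = 1.560714.
Step 4: Ties present; correction factor C = 1 - 30/(14^3 - 14) = 0.989011. Corrected H = 1.560714 / 0.989011 = 1.578056.
Step 5: Under H0, H ~ chi^2(2); p-value = 0.454286.
Step 6: alpha = 0.05. fail to reject H0.

H = 1.5781, df = 2, p = 0.454286, fail to reject H0.


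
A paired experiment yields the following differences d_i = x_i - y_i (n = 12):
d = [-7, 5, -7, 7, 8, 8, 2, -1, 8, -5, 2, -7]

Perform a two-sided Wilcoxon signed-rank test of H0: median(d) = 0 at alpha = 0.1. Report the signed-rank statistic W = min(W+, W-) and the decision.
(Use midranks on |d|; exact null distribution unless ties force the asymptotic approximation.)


Step 1: Drop any zero differences (none here) and take |d_i|.
|d| = [7, 5, 7, 7, 8, 8, 2, 1, 8, 5, 2, 7]
Step 2: Midrank |d_i| (ties get averaged ranks).
ranks: |7|->7.5, |5|->4.5, |7|->7.5, |7|->7.5, |8|->11, |8|->11, |2|->2.5, |1|->1, |8|->11, |5|->4.5, |2|->2.5, |7|->7.5
Step 3: Attach original signs; sum ranks with positive sign and with negative sign.
W+ = 4.5 + 7.5 + 11 + 11 + 2.5 + 11 + 2.5 = 50
W- = 7.5 + 7.5 + 1 + 4.5 + 7.5 = 28
(Check: W+ + W- = 78 should equal n(n+1)/2 = 78.)
Step 4: Test statistic W = min(W+, W-) = 28.
Step 5: Ties in |d|, so use the tie-corrected normal approximation.
        E[W] = n(n+1)/4 = 12*13/4 = 39.
        Tie groups: |d|=2 (t=2), |d|=5 (t=2), |d|=7 (t=4), |d|=8 (t=3); sum(t^3 - t) = 96.
        Var[W] = n(n+1)(2n+1)/24 - sum(t^3-t)/48 = 3900/24 - 96/48 = 160.5.
        z = (W - E[W]) / sqrt(Var[W]) = (28 - 39) / 12.6689 = -0.8683.
        Two-sided p = 2*Phi(z) = 0.385246.
Step 6: alpha = 0.1. fail to reject H0.

W+ = 50, W- = 28, W = min = 28, p = 0.385246, fail to reject H0.


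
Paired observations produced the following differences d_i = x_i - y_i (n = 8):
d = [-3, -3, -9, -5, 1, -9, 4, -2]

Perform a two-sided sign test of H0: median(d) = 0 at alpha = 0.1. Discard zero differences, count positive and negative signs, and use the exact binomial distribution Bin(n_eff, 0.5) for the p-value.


Step 1: Discard zero differences. Original n = 8; n_eff = number of nonzero differences = 8.
Nonzero differences (with sign): -3, -3, -9, -5, +1, -9, +4, -2
Step 2: Count signs: positive = 2, negative = 6.
Step 3: Under H0: P(positive) = 0.5, so the number of positives S ~ Bin(8, 0.5).
Step 4: Two-sided exact p-value = sum of Bin(8,0.5) probabilities at or below the observed probability = 0.289062.
Step 5: alpha = 0.1. fail to reject H0.

n_eff = 8, pos = 2, neg = 6, p = 0.289062, fail to reject H0.


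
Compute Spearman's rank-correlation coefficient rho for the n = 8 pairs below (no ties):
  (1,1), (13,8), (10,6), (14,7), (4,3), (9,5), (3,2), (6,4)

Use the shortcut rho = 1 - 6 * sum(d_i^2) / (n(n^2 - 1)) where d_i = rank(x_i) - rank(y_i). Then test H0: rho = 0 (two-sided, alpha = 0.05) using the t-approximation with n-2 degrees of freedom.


Step 1: Rank x and y separately (midranks; no ties here).
rank(x): 1->1, 13->7, 10->6, 14->8, 4->3, 9->5, 3->2, 6->4
rank(y): 1->1, 8->8, 6->6, 7->7, 3->3, 5->5, 2->2, 4->4
Step 2: d_i = R_x(i) - R_y(i); compute d_i^2.
  (1-1)^2=0, (7-8)^2=1, (6-6)^2=0, (8-7)^2=1, (3-3)^2=0, (5-5)^2=0, (2-2)^2=0, (4-4)^2=0
sum(d^2) = 2.
Step 3: rho = 1 - 6*2 / (8*(8^2 - 1)) = 1 - 12/504 = 0.976190.
Step 4: Under H0, t = rho * sqrt((n-2)/(1-rho^2)) = 11.0235 ~ t(6).
Step 5: Two-sided p-value from the t-distribution with 6 df = 0.000033.
Step 6: alpha = 0.05. reject H0.

rho = 0.9762, p = 0.000033, reject H0 at alpha = 0.05.


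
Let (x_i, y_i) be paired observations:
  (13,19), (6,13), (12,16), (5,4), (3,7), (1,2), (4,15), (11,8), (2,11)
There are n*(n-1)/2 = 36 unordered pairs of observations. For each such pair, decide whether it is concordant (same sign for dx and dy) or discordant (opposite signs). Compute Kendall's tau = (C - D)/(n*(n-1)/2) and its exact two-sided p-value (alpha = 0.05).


Step 1: Enumerate the 36 unordered pairs (i,j) with i<j and classify each by sign(x_j-x_i) * sign(y_j-y_i).
  (1,2):dx=-7,dy=-6->C; (1,3):dx=-1,dy=-3->C; (1,4):dx=-8,dy=-15->C; (1,5):dx=-10,dy=-12->C
  (1,6):dx=-12,dy=-17->C; (1,7):dx=-9,dy=-4->C; (1,8):dx=-2,dy=-11->C; (1,9):dx=-11,dy=-8->C
  (2,3):dx=+6,dy=+3->C; (2,4):dx=-1,dy=-9->C; (2,5):dx=-3,dy=-6->C; (2,6):dx=-5,dy=-11->C
  (2,7):dx=-2,dy=+2->D; (2,8):dx=+5,dy=-5->D; (2,9):dx=-4,dy=-2->C; (3,4):dx=-7,dy=-12->C
  (3,5):dx=-9,dy=-9->C; (3,6):dx=-11,dy=-14->C; (3,7):dx=-8,dy=-1->C; (3,8):dx=-1,dy=-8->C
  (3,9):dx=-10,dy=-5->C; (4,5):dx=-2,dy=+3->D; (4,6):dx=-4,dy=-2->C; (4,7):dx=-1,dy=+11->D
  (4,8):dx=+6,dy=+4->C; (4,9):dx=-3,dy=+7->D; (5,6):dx=-2,dy=-5->C; (5,7):dx=+1,dy=+8->C
  (5,8):dx=+8,dy=+1->C; (5,9):dx=-1,dy=+4->D; (6,7):dx=+3,dy=+13->C; (6,8):dx=+10,dy=+6->C
  (6,9):dx=+1,dy=+9->C; (7,8):dx=+7,dy=-7->D; (7,9):dx=-2,dy=-4->C; (8,9):dx=-9,dy=+3->D
Step 2: C = 28, D = 8, total pairs = 36.
Step 3: tau = (C - D)/(n(n-1)/2) = (28 - 8)/36 = 0.555556.
Step 4: Exact two-sided p-value (enumerate n! = 362880 permutations of y under H0): p = 0.044615.
Step 5: alpha = 0.05. reject H0.

tau_b = 0.5556 (C=28, D=8), p = 0.044615, reject H0.


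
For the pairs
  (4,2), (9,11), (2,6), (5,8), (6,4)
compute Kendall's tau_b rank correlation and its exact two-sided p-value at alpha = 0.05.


Step 1: Enumerate the 10 unordered pairs (i,j) with i<j and classify each by sign(x_j-x_i) * sign(y_j-y_i).
  (1,2):dx=+5,dy=+9->C; (1,3):dx=-2,dy=+4->D; (1,4):dx=+1,dy=+6->C; (1,5):dx=+2,dy=+2->C
  (2,3):dx=-7,dy=-5->C; (2,4):dx=-4,dy=-3->C; (2,5):dx=-3,dy=-7->C; (3,4):dx=+3,dy=+2->C
  (3,5):dx=+4,dy=-2->D; (4,5):dx=+1,dy=-4->D
Step 2: C = 7, D = 3, total pairs = 10.
Step 3: tau = (C - D)/(n(n-1)/2) = (7 - 3)/10 = 0.400000.
Step 4: Exact two-sided p-value (enumerate n! = 120 permutations of y under H0): p = 0.483333.
Step 5: alpha = 0.05. fail to reject H0.

tau_b = 0.4000 (C=7, D=3), p = 0.483333, fail to reject H0.


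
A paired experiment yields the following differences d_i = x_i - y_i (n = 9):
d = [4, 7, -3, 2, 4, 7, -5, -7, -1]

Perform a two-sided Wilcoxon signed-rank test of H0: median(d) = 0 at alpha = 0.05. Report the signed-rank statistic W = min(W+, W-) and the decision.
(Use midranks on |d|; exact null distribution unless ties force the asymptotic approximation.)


Step 1: Drop any zero differences (none here) and take |d_i|.
|d| = [4, 7, 3, 2, 4, 7, 5, 7, 1]
Step 2: Midrank |d_i| (ties get averaged ranks).
ranks: |4|->4.5, |7|->8, |3|->3, |2|->2, |4|->4.5, |7|->8, |5|->6, |7|->8, |1|->1
Step 3: Attach original signs; sum ranks with positive sign and with negative sign.
W+ = 4.5 + 8 + 2 + 4.5 + 8 = 27
W- = 3 + 6 + 8 + 1 = 18
(Check: W+ + W- = 45 should equal n(n+1)/2 = 45.)
Step 4: Test statistic W = min(W+, W-) = 18.
Step 5: Ties in |d|, so use the tie-corrected normal approximation.
        E[W] = n(n+1)/4 = 9*10/4 = 22.5.
        Tie groups: |d|=4 (t=2), |d|=7 (t=3); sum(t^3 - t) = 30.
        Var[W] = n(n+1)(2n+1)/24 - sum(t^3-t)/48 = 1710/24 - 30/48 = 70.625.
        z = (W - E[W]) / sqrt(Var[W]) = (18 - 22.5) / 8.4039 = -0.5355.
        Two-sided p = 2*Phi(z) = 0.592326.
Step 6: alpha = 0.05. fail to reject H0.

W+ = 27, W- = 18, W = min = 18, p = 0.592326, fail to reject H0.


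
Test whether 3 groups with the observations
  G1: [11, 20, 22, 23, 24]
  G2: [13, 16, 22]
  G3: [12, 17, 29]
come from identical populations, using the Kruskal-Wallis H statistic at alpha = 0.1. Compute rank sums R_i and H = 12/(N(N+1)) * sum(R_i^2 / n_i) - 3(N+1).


Step 1: Combine all N = 11 observations and assign midranks.
sorted (value, group, rank): (11,G1,1), (12,G3,2), (13,G2,3), (16,G2,4), (17,G3,5), (20,G1,6), (22,G1,7.5), (22,G2,7.5), (23,G1,9), (24,G1,10), (29,G3,11)
Step 2: Sum ranks within each group.
R_1 = 33.5 (n_1 = 5)
R_2 = 14.5 (n_2 = 3)
R_3 = 18 (n_3 = 3)
Step 3: H = 12/(N(N+1)) * sum(R_i^2/n_i) - 3(N+1)
     = 12/(11*12) * (33.5^2/5 + 14.5^2/3 + 18^2/3) - 3*12
     = 0.090909 * 402.533 - 36
     = 0.593939.
Step 4: Ties present; correction factor C = 1 - 6/(11^3 - 11) = 0.995455. Corrected H = 0.593939 / 0.995455 = 0.596651.
Step 5: Under H0, H ~ chi^2(2); p-value = 0.742060.
Step 6: alpha = 0.1. fail to reject H0.

H = 0.5967, df = 2, p = 0.742060, fail to reject H0.


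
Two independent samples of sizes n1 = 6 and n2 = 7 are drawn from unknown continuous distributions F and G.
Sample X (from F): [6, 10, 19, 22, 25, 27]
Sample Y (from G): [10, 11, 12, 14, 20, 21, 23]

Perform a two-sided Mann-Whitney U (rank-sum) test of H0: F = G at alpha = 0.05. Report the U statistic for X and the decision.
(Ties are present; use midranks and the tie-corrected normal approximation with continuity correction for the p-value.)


Step 1: Combine and sort all 13 observations; assign midranks.
sorted (value, group): (6,X), (10,X), (10,Y), (11,Y), (12,Y), (14,Y), (19,X), (20,Y), (21,Y), (22,X), (23,Y), (25,X), (27,X)
ranks: 6->1, 10->2.5, 10->2.5, 11->4, 12->5, 14->6, 19->7, 20->8, 21->9, 22->10, 23->11, 25->12, 27->13
Step 2: Rank sum for X: R1 = 1 + 2.5 + 7 + 10 + 12 + 13 = 45.5.
Step 3: U_X = R1 - n1(n1+1)/2 = 45.5 - 6*7/2 = 45.5 - 21 = 24.5.
       U_Y = n1*n2 - U_X = 42 - 24.5 = 17.5.
Step 4: Ties are present, so use the tie-corrected normal approximation (with continuity correction) for the p-value.
Step 5: p-value = 0.667806; compare to alpha = 0.05. fail to reject H0.

U_X = 24.5, p = 0.667806, fail to reject H0 at alpha = 0.05.


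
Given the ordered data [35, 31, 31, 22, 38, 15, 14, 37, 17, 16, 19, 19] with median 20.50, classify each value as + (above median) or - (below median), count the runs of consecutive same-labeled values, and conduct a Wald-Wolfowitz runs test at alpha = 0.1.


Step 1: Compute median = 20.50; label A = above, B = below.
Labels in order: AAAAABBABBBB  (n_A = 6, n_B = 6)
Step 2: Count runs R = 4.
Step 3: Under H0 (random ordering), E[R] = 2*n_A*n_B/(n_A+n_B) + 1 = 2*6*6/12 + 1 = 7.0000.
        Var[R] = 2*n_A*n_B*(2*n_A*n_B - n_A - n_B) / ((n_A+n_B)^2 * (n_A+n_B-1)) = 4320/1584 = 2.7273.
        SD[R] = 1.6514.
Step 4: Continuity-corrected z = (R + 0.5 - E[R]) / SD[R] = (4 + 0.5 - 7.0000) / 1.6514 = -1.5138.
Step 5: Two-sided p-value via normal approximation = 2*(1 - Phi(|z|)) = 0.130070.
Step 6: alpha = 0.1. fail to reject H0.

R = 4, z = -1.5138, p = 0.130070, fail to reject H0.


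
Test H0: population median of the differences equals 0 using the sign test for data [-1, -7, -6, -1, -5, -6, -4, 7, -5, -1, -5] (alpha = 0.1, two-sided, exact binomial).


Step 1: Discard zero differences. Original n = 11; n_eff = number of nonzero differences = 11.
Nonzero differences (with sign): -1, -7, -6, -1, -5, -6, -4, +7, -5, -1, -5
Step 2: Count signs: positive = 1, negative = 10.
Step 3: Under H0: P(positive) = 0.5, so the number of positives S ~ Bin(11, 0.5).
Step 4: Two-sided exact p-value = sum of Bin(11,0.5) probabilities at or below the observed probability = 0.011719.
Step 5: alpha = 0.1. reject H0.

n_eff = 11, pos = 1, neg = 10, p = 0.011719, reject H0.


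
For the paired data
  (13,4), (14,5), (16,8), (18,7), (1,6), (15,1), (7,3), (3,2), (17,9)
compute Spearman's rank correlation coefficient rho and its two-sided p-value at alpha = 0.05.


Step 1: Rank x and y separately (midranks; no ties here).
rank(x): 13->4, 14->5, 16->7, 18->9, 1->1, 15->6, 7->3, 3->2, 17->8
rank(y): 4->4, 5->5, 8->8, 7->7, 6->6, 1->1, 3->3, 2->2, 9->9
Step 2: d_i = R_x(i) - R_y(i); compute d_i^2.
  (4-4)^2=0, (5-5)^2=0, (7-8)^2=1, (9-7)^2=4, (1-6)^2=25, (6-1)^2=25, (3-3)^2=0, (2-2)^2=0, (8-9)^2=1
sum(d^2) = 56.
Step 3: rho = 1 - 6*56 / (9*(9^2 - 1)) = 1 - 336/720 = 0.533333.
Step 4: Under H0, t = rho * sqrt((n-2)/(1-rho^2)) = 1.6681 ~ t(7).
Step 5: Two-sided p-value from the t-distribution with 7 df = 0.139227.
Step 6: alpha = 0.05. fail to reject H0.

rho = 0.5333, p = 0.139227, fail to reject H0 at alpha = 0.05.


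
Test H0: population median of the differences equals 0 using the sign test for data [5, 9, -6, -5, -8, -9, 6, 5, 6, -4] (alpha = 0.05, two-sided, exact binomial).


Step 1: Discard zero differences. Original n = 10; n_eff = number of nonzero differences = 10.
Nonzero differences (with sign): +5, +9, -6, -5, -8, -9, +6, +5, +6, -4
Step 2: Count signs: positive = 5, negative = 5.
Step 3: Under H0: P(positive) = 0.5, so the number of positives S ~ Bin(10, 0.5).
Step 4: Two-sided exact p-value = sum of Bin(10,0.5) probabilities at or below the observed probability = 1.000000.
Step 5: alpha = 0.05. fail to reject H0.

n_eff = 10, pos = 5, neg = 5, p = 1.000000, fail to reject H0.


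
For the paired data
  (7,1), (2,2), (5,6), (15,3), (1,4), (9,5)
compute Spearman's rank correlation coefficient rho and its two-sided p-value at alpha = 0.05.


Step 1: Rank x and y separately (midranks; no ties here).
rank(x): 7->4, 2->2, 5->3, 15->6, 1->1, 9->5
rank(y): 1->1, 2->2, 6->6, 3->3, 4->4, 5->5
Step 2: d_i = R_x(i) - R_y(i); compute d_i^2.
  (4-1)^2=9, (2-2)^2=0, (3-6)^2=9, (6-3)^2=9, (1-4)^2=9, (5-5)^2=0
sum(d^2) = 36.
Step 3: rho = 1 - 6*36 / (6*(6^2 - 1)) = 1 - 216/210 = -0.028571.
Step 4: Under H0, t = rho * sqrt((n-2)/(1-rho^2)) = -0.0572 ~ t(4).
Step 5: Two-sided p-value from the t-distribution with 4 df = 0.957155.
Step 6: alpha = 0.05. fail to reject H0.

rho = -0.0286, p = 0.957155, fail to reject H0 at alpha = 0.05.


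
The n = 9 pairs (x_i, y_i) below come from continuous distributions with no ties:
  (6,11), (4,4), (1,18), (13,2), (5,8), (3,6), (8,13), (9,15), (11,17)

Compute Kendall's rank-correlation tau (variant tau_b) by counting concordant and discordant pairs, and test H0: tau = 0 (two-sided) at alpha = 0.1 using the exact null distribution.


Step 1: Enumerate the 36 unordered pairs (i,j) with i<j and classify each by sign(x_j-x_i) * sign(y_j-y_i).
  (1,2):dx=-2,dy=-7->C; (1,3):dx=-5,dy=+7->D; (1,4):dx=+7,dy=-9->D; (1,5):dx=-1,dy=-3->C
  (1,6):dx=-3,dy=-5->C; (1,7):dx=+2,dy=+2->C; (1,8):dx=+3,dy=+4->C; (1,9):dx=+5,dy=+6->C
  (2,3):dx=-3,dy=+14->D; (2,4):dx=+9,dy=-2->D; (2,5):dx=+1,dy=+4->C; (2,6):dx=-1,dy=+2->D
  (2,7):dx=+4,dy=+9->C; (2,8):dx=+5,dy=+11->C; (2,9):dx=+7,dy=+13->C; (3,4):dx=+12,dy=-16->D
  (3,5):dx=+4,dy=-10->D; (3,6):dx=+2,dy=-12->D; (3,7):dx=+7,dy=-5->D; (3,8):dx=+8,dy=-3->D
  (3,9):dx=+10,dy=-1->D; (4,5):dx=-8,dy=+6->D; (4,6):dx=-10,dy=+4->D; (4,7):dx=-5,dy=+11->D
  (4,8):dx=-4,dy=+13->D; (4,9):dx=-2,dy=+15->D; (5,6):dx=-2,dy=-2->C; (5,7):dx=+3,dy=+5->C
  (5,8):dx=+4,dy=+7->C; (5,9):dx=+6,dy=+9->C; (6,7):dx=+5,dy=+7->C; (6,8):dx=+6,dy=+9->C
  (6,9):dx=+8,dy=+11->C; (7,8):dx=+1,dy=+2->C; (7,9):dx=+3,dy=+4->C; (8,9):dx=+2,dy=+2->C
Step 2: C = 20, D = 16, total pairs = 36.
Step 3: tau = (C - D)/(n(n-1)/2) = (20 - 16)/36 = 0.111111.
Step 4: Exact two-sided p-value (enumerate n! = 362880 permutations of y under H0): p = 0.761414.
Step 5: alpha = 0.1. fail to reject H0.

tau_b = 0.1111 (C=20, D=16), p = 0.761414, fail to reject H0.
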